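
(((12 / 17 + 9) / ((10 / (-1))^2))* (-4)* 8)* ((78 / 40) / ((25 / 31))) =-79794 / 10625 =-7.51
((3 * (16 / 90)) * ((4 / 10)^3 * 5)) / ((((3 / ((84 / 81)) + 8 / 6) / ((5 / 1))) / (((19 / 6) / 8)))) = 2128 / 26625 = 0.08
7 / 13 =0.54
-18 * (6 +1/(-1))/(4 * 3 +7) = -90/19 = -4.74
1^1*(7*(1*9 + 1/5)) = 322/5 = 64.40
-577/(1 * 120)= -577/120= -4.81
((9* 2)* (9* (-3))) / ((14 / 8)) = -1944 / 7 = -277.71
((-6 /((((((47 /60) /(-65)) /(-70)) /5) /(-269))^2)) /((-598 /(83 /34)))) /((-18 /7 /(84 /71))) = -42179427701775000000 /61324049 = -687812177923.46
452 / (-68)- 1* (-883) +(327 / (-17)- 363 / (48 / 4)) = 56227 / 68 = 826.87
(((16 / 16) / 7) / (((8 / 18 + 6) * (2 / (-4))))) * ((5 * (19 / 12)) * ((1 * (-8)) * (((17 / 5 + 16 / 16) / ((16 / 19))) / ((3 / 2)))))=3971 / 406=9.78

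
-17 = -17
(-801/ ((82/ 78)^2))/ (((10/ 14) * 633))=-2842749/ 1773455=-1.60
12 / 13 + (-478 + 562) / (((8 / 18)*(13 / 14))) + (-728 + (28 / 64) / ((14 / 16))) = -13599 / 26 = -523.04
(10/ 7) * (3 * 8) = 240/ 7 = 34.29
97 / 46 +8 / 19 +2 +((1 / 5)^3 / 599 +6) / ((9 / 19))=17.20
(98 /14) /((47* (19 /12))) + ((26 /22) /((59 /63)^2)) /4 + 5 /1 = 742819157 /136775452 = 5.43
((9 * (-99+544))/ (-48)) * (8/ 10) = -267/ 4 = -66.75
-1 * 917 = -917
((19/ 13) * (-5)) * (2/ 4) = -95/ 26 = -3.65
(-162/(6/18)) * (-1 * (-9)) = -4374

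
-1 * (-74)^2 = -5476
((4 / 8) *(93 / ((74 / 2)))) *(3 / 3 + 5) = 279 / 37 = 7.54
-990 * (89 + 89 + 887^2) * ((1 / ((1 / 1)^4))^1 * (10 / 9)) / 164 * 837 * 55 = -9962453914875 / 41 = -242986680850.61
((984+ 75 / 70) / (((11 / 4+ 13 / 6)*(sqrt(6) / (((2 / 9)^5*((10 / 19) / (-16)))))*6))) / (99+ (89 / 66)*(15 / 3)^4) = -1011340*sqrt(6) / 9600613009659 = -0.00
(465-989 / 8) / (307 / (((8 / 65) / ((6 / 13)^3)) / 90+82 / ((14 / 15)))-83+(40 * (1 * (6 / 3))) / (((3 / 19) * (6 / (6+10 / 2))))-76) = 183689509707 / 416147283256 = 0.44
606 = 606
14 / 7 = 2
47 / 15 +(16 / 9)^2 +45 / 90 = 5503 / 810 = 6.79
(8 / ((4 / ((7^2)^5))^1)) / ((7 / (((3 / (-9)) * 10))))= -807072140 / 3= -269024046.67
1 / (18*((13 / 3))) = 1 / 78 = 0.01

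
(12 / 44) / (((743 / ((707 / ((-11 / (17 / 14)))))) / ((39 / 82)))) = -200889 / 14744092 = -0.01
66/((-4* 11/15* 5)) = -9/2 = -4.50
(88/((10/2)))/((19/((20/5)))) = 352/95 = 3.71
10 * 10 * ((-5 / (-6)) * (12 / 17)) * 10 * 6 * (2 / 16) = 7500 / 17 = 441.18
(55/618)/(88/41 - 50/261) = 196185/4309108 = 0.05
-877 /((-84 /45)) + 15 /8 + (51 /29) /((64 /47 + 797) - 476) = 11606330517 /24605224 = 471.70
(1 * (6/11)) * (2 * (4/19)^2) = 192/3971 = 0.05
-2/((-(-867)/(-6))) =4/289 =0.01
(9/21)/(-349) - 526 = -1285021/2443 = -526.00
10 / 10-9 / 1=-8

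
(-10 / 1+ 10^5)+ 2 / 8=399961 / 4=99990.25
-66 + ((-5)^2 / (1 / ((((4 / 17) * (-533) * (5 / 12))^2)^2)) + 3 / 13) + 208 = 16393532492809774 / 87947613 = 186401107.81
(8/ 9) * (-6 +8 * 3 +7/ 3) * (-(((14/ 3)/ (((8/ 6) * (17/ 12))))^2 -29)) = 3229096/ 7803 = 413.83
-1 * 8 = -8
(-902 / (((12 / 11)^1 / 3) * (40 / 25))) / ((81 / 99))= -272855 / 144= -1894.83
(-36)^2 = 1296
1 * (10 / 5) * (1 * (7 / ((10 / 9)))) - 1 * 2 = 53 / 5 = 10.60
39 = 39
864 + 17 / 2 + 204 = 2153 / 2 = 1076.50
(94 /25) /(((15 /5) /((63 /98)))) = 141 /175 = 0.81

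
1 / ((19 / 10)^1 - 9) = -10 / 71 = -0.14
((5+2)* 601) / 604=4207 / 604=6.97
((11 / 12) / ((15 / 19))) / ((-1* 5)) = -209 / 900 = -0.23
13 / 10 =1.30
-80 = -80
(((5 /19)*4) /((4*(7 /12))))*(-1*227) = -13620 /133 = -102.41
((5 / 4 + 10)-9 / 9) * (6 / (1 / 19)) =2337 / 2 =1168.50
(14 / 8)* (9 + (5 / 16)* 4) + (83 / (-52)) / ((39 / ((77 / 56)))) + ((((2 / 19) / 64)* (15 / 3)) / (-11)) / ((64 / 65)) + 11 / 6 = 19.71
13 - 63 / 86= 1055 / 86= 12.27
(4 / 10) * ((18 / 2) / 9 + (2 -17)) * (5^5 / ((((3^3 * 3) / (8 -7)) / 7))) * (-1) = 122500 / 81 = 1512.35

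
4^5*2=2048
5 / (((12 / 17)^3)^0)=5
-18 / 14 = -9 / 7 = -1.29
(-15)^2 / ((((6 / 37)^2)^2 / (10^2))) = 1171350625 / 36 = 32537517.36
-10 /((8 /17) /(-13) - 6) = 1105 /667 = 1.66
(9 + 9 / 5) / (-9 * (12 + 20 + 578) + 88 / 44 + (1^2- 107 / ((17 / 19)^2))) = -7803 / 4060925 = -0.00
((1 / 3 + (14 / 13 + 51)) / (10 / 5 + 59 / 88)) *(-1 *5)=-179872 / 1833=-98.13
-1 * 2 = -2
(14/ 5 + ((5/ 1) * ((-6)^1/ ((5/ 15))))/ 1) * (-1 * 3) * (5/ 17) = 1308/ 17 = 76.94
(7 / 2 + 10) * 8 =108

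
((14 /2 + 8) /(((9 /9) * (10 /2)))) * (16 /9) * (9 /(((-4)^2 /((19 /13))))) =57 /13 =4.38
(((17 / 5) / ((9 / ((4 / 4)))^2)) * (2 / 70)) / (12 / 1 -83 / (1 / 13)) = -17 / 15124725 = -0.00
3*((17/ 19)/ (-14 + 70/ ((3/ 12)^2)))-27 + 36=9.00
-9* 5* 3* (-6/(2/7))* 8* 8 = 181440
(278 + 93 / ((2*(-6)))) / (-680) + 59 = 159399 / 2720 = 58.60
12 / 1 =12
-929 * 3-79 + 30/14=-20047/7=-2863.86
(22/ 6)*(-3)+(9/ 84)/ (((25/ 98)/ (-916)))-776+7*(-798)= -168943/ 25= -6757.72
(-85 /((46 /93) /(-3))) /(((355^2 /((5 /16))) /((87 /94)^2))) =35899767 /32783115136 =0.00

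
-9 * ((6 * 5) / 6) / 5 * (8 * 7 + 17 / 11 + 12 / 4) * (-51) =305694 / 11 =27790.36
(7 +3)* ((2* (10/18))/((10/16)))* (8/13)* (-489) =-5349.74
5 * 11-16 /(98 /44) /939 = 2530253 /46011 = 54.99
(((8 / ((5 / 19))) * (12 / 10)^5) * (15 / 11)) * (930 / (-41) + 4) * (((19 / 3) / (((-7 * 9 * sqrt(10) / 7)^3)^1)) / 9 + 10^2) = -10864502784 / 56375 + 17697664 * sqrt(10) / 951328125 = -192718.39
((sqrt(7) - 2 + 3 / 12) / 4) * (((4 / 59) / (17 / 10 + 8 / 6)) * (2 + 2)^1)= -30 / 767 + 120 * sqrt(7) / 5369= 0.02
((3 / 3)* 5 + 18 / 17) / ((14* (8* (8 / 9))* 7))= 927 / 106624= 0.01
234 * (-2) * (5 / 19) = -2340 / 19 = -123.16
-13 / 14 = -0.93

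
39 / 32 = 1.22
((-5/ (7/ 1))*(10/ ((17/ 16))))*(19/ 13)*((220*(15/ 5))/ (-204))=836000/ 26299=31.79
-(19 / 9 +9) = -100 / 9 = -11.11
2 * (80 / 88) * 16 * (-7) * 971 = -2175040 / 11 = -197730.91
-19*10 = -190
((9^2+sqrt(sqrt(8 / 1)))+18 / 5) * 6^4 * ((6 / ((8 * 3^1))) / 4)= 81 * 2^(3 / 4)+34263 / 5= 6988.83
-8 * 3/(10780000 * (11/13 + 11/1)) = -39/207515000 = -0.00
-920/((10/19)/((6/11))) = -10488/11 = -953.45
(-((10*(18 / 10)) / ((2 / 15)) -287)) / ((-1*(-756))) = 38 / 189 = 0.20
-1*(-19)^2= -361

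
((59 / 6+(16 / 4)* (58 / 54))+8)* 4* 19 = 45410 / 27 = 1681.85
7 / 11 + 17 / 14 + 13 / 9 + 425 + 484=1264441 / 1386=912.30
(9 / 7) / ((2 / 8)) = 36 / 7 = 5.14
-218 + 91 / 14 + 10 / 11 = -4633 / 22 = -210.59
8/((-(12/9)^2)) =-9/2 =-4.50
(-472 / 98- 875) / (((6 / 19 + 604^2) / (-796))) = 326005382 / 169821995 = 1.92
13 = 13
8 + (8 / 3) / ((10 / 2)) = 128 / 15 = 8.53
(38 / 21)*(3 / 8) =19 / 28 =0.68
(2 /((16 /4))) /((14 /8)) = 2 /7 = 0.29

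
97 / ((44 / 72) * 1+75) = 1746 / 1361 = 1.28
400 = 400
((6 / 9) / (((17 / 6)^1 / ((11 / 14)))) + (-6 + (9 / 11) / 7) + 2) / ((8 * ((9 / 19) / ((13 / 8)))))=-1195727 / 753984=-1.59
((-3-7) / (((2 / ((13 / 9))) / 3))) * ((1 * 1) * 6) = -130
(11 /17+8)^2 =21609 /289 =74.77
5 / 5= 1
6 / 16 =3 / 8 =0.38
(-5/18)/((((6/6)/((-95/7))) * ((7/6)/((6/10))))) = 95/49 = 1.94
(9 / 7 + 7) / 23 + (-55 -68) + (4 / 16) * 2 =-39329 / 322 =-122.14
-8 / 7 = -1.14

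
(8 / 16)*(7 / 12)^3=343 / 3456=0.10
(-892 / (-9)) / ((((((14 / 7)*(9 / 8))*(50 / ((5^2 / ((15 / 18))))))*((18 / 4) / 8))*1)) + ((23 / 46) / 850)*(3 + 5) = 4852966 / 103275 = 46.99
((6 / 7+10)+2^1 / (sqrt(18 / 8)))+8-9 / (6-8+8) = 785 / 42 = 18.69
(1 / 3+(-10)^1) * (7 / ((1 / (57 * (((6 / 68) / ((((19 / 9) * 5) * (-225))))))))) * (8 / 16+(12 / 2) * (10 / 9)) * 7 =61103 / 8500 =7.19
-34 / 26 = -17 / 13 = -1.31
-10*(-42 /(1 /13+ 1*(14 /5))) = 27300 /187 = 145.99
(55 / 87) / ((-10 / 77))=-847 / 174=-4.87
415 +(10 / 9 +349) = 6886 / 9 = 765.11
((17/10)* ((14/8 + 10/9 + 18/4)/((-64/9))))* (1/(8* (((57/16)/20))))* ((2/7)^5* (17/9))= -76585/17243982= -0.00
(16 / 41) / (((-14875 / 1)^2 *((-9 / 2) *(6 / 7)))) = -16 / 34991578125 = -0.00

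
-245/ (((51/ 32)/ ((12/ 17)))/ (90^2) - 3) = 254016000/ 3110111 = 81.67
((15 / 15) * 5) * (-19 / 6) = -95 / 6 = -15.83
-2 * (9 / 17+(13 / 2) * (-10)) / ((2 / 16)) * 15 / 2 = 131520 / 17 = 7736.47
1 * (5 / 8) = 5 / 8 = 0.62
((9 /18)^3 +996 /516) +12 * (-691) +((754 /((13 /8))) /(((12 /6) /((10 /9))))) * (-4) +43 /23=-663600619 /71208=-9319.19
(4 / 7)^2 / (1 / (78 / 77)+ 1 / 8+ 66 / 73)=364416 / 2250227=0.16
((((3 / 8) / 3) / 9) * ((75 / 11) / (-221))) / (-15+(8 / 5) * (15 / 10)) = 125 / 3675672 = 0.00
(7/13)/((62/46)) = 161/403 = 0.40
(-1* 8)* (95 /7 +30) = -2440 /7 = -348.57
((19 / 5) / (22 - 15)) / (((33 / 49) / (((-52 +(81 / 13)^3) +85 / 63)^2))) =13312714014622384 / 451572115995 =29480.82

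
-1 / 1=-1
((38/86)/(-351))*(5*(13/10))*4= -38/1161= -0.03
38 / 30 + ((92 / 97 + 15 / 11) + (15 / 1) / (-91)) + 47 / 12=42706687 / 5825820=7.33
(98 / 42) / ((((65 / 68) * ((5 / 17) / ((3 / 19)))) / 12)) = 97104 / 6175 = 15.73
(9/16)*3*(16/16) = 27/16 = 1.69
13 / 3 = 4.33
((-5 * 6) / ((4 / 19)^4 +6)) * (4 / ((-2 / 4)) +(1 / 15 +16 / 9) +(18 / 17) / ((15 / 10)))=543308249 / 19945641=27.24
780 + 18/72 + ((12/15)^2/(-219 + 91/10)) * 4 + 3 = 32880323/41980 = 783.24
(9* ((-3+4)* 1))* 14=126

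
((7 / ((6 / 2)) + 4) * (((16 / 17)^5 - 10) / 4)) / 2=-124924943 / 17038284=-7.33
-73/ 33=-2.21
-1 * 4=-4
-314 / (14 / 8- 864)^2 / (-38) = 2512 / 226016419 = 0.00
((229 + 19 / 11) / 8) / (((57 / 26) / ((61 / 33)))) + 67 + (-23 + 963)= 1031.32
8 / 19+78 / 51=630 / 323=1.95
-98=-98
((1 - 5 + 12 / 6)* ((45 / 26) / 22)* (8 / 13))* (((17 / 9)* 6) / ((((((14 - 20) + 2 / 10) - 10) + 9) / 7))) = 2100 / 1859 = 1.13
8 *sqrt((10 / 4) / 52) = 1.75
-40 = -40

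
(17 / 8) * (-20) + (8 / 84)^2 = -37477 / 882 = -42.49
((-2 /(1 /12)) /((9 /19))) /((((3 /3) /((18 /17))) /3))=-2736 /17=-160.94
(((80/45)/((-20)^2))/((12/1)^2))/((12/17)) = 0.00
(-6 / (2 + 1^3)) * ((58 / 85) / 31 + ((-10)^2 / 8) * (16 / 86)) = -531988 / 113305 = -4.70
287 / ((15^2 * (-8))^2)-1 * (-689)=2232360287 / 3240000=689.00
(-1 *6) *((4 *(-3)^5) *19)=110808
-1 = -1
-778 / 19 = -40.95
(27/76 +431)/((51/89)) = 2917687/3876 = 752.76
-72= -72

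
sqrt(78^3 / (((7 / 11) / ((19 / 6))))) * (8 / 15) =819.58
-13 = -13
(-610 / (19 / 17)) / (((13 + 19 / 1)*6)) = -2.84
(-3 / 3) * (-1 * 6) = 6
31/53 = 0.58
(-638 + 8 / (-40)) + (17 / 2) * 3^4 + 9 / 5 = 521 / 10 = 52.10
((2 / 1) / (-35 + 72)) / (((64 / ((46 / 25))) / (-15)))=-69 / 2960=-0.02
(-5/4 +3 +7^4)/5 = 480.55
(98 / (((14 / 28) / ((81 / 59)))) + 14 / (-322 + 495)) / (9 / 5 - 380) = -13736870 / 19301437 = -0.71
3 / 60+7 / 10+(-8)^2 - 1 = 255 / 4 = 63.75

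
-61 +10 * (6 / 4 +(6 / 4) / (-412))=-18967 / 412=-46.04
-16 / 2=-8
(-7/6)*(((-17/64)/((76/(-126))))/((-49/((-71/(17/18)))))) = -1917/2432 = -0.79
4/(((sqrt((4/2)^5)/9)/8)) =36 * sqrt(2) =50.91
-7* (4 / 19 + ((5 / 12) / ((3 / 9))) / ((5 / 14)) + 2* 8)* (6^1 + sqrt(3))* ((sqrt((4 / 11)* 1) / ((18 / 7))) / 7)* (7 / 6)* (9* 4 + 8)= 36701* sqrt(11)* (-6 - sqrt(3)) / 513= -1834.64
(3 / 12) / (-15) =-1 / 60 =-0.02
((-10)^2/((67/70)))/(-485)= -1400/6499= -0.22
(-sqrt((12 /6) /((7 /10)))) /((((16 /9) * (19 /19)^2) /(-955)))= 8595 * sqrt(35) /56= 908.01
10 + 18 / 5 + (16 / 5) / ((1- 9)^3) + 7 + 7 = 883 / 32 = 27.59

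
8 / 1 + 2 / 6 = 25 / 3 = 8.33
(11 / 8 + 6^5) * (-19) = -147770.12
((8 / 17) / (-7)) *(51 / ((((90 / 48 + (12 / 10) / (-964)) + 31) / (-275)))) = 63624000 / 2218321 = 28.68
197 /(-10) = -197 /10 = -19.70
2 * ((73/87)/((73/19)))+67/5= 6019/435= 13.84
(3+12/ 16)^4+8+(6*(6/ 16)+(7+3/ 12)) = 55105/ 256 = 215.25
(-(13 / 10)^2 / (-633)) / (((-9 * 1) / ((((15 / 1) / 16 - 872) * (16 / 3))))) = 2355353 / 1709100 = 1.38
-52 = -52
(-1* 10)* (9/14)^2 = -405/98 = -4.13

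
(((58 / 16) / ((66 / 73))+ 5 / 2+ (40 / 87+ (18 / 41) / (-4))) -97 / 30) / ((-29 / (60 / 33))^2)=56911705 / 3992796357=0.01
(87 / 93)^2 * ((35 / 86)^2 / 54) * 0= 0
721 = 721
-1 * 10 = -10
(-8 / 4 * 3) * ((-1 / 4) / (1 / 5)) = 15 / 2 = 7.50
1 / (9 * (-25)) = -1 / 225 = -0.00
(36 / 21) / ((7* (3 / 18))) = 72 / 49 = 1.47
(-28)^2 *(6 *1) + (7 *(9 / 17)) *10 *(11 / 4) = 163401 / 34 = 4805.91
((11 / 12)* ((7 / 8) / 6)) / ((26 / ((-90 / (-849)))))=385 / 706368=0.00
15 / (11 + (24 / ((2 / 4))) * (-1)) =-15 / 37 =-0.41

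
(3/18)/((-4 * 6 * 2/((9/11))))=-0.00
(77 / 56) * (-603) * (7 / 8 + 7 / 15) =-355971 / 320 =-1112.41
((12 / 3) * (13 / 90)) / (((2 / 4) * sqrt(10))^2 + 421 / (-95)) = -988 / 3303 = -0.30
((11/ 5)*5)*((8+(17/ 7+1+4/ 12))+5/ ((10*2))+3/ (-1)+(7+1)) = 15719/ 84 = 187.13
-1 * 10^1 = -10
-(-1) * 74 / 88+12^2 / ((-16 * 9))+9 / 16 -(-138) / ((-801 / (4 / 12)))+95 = 95.35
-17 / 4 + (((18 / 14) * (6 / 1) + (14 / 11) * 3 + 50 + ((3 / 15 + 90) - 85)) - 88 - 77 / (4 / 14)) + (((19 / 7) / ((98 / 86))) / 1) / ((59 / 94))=-1296563797 / 4452140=-291.22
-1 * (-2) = 2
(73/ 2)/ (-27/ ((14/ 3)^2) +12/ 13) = -93002/ 807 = -115.24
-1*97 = -97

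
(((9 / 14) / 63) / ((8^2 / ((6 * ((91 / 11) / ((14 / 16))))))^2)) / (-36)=-169 / 758912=-0.00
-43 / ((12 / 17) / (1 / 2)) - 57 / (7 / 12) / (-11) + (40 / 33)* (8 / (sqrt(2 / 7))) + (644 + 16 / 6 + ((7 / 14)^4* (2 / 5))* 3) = 160* sqrt(14) / 33 + 2888269 / 4620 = 643.31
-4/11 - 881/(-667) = 7023/7337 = 0.96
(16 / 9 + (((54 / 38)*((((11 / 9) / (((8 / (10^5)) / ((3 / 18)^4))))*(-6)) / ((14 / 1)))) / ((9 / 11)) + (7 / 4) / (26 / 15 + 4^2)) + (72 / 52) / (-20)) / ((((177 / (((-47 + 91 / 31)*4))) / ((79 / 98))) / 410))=4544658199499 / 1981789173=2293.21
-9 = -9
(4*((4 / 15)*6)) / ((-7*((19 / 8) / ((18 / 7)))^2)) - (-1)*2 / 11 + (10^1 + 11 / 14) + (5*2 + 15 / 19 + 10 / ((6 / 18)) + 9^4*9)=804969035681 / 13620530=59099.69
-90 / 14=-45 / 7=-6.43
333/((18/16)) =296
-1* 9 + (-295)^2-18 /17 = 1479254 /17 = 87014.94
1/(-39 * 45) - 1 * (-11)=19304/1755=11.00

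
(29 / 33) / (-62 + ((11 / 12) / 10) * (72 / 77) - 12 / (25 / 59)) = -5075 / 521103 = -0.01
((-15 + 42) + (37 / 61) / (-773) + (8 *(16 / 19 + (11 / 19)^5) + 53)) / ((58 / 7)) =10.53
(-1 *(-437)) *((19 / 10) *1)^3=2997383 / 1000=2997.38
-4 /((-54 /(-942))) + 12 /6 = -610 /9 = -67.78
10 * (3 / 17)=30 / 17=1.76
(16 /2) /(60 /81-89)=-0.09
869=869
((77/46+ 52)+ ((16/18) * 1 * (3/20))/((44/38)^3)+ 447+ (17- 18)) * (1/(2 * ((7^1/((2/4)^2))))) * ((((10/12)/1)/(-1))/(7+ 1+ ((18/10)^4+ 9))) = -573718004375/2121295752576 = -0.27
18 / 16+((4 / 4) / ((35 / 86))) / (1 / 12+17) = 72831 / 57400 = 1.27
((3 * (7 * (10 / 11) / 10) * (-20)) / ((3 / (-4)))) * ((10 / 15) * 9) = 3360 / 11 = 305.45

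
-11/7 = -1.57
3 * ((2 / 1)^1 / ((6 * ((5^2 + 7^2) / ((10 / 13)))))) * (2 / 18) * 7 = 35 / 4329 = 0.01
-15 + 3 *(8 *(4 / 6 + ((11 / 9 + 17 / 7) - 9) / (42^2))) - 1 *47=-426680 / 9261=-46.07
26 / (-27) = -26 / 27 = -0.96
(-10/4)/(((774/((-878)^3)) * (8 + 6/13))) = 1099858747/4257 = 258364.75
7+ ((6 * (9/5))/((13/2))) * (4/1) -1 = 822/65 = 12.65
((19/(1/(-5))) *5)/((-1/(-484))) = -229900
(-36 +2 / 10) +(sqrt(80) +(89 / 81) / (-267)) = -43502 / 1215 +4 * sqrt(5) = -26.86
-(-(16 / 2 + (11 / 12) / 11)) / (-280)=-97 / 3360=-0.03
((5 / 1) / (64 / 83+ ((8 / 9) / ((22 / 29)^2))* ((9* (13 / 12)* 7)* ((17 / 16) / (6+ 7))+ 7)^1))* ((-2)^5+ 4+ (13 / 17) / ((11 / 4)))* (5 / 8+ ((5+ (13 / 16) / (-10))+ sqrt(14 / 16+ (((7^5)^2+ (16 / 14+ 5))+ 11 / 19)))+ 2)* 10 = -17038771200* sqrt(79947277023054) / 132091434307-30243818880 / 58421687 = -1153879.19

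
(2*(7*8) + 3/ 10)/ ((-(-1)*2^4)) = 1123/ 160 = 7.02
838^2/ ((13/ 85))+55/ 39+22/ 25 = 4476807733/ 975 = 4591597.67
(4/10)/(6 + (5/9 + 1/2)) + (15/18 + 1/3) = 4661/3810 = 1.22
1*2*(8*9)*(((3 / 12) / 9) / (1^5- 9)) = -1 / 2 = -0.50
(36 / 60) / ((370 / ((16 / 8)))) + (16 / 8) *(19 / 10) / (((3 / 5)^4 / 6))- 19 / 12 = 17417149 / 99900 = 174.35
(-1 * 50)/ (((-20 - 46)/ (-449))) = -11225/ 33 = -340.15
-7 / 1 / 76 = -7 / 76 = -0.09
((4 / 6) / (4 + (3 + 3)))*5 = 1 / 3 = 0.33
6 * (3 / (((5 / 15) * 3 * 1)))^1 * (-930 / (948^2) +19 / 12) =711009 / 24964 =28.48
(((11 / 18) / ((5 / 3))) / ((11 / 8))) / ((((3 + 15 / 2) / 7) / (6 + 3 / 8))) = 1.13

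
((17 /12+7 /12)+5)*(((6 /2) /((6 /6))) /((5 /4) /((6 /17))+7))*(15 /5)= 1512 /253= 5.98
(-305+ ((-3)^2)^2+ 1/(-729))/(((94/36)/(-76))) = 24821144/3807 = 6519.87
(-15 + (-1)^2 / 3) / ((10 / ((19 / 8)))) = -209 / 60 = -3.48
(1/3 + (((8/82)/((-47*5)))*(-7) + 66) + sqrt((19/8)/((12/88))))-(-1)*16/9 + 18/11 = sqrt(627)/6 + 66532447/953865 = 73.92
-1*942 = -942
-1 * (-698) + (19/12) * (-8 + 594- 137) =16907/12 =1408.92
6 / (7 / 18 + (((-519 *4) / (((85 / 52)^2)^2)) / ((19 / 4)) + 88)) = 107115682500 / 485090826373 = 0.22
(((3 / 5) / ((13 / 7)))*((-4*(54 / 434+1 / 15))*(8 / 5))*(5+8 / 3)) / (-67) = 457792 / 10125375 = 0.05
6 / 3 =2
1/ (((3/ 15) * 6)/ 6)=5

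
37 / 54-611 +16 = -32093 / 54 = -594.31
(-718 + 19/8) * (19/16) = -108775/128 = -849.80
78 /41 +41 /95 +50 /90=101294 /35055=2.89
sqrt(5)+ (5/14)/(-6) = -5/84+ sqrt(5) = 2.18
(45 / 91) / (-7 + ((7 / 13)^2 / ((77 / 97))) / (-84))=-77220 / 1093771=-0.07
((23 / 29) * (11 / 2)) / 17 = 253 / 986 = 0.26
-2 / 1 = -2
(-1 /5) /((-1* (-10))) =-1 /50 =-0.02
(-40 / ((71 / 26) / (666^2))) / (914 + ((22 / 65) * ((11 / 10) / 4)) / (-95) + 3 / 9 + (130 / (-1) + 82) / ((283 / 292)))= -48367812411360000 / 6438009544741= -7512.85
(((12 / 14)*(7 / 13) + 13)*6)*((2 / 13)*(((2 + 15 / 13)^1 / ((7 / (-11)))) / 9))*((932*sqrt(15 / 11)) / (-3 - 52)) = 764240*sqrt(165) / 72501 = 135.40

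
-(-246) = 246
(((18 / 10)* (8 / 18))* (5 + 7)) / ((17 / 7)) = 336 / 85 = 3.95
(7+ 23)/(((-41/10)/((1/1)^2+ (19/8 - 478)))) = 284775/82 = 3472.87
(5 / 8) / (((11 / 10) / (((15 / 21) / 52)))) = 125 / 16016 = 0.01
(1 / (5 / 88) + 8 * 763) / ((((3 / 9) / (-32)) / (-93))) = 273268224 / 5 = 54653644.80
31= 31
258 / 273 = 86 / 91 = 0.95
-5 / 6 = -0.83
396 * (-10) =-3960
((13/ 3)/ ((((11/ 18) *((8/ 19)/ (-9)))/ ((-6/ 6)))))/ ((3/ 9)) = 20007/ 44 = 454.70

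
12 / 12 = 1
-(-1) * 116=116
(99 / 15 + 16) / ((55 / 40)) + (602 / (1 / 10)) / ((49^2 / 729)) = 34791772 / 18865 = 1844.25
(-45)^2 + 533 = 2558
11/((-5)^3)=-11/125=-0.09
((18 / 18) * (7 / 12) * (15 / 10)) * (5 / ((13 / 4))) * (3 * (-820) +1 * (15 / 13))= -1118775 / 338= -3309.99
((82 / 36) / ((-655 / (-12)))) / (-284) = -41 / 279030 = -0.00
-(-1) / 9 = 1 / 9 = 0.11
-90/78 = -15/13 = -1.15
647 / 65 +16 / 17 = 12039 / 1105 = 10.90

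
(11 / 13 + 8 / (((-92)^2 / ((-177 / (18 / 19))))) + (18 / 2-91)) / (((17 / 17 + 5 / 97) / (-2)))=651036161 / 4208724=154.69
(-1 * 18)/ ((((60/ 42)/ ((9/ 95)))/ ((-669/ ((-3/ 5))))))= -126441/ 95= -1330.96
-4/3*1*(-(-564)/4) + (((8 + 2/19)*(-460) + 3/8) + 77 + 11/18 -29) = -5290651/1368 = -3867.43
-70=-70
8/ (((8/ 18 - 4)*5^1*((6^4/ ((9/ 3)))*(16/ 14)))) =-7/ 7680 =-0.00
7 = 7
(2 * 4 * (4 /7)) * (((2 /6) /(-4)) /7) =-8 /147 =-0.05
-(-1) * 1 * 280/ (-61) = -280/ 61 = -4.59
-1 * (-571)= 571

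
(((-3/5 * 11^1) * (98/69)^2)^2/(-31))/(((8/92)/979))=-5463140493272/84864825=-64374.62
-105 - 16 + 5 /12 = -1447 /12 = -120.58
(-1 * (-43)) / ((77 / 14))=86 / 11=7.82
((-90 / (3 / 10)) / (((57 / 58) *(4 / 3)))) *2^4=-3663.16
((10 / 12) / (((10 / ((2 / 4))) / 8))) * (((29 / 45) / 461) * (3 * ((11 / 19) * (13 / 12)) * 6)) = 4147 / 788310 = 0.01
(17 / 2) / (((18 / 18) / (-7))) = -119 / 2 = -59.50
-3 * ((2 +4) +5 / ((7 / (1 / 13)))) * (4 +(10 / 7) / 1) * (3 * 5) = -1479.14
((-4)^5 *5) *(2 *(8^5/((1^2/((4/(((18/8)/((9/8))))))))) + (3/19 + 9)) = -12751575040/19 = -671135528.42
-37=-37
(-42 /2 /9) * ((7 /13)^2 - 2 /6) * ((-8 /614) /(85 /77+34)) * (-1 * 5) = 237160 /1262157741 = 0.00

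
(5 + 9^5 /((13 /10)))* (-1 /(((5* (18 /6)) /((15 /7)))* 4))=-84365 /52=-1622.40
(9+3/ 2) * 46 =483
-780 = -780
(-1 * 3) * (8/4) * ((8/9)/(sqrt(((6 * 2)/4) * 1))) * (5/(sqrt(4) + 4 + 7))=-80 * sqrt(3)/117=-1.18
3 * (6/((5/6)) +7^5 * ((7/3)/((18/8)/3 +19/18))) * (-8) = -33894144/65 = -521448.37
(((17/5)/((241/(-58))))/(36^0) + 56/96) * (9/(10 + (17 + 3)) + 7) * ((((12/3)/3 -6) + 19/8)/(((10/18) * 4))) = 2727791/1542400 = 1.77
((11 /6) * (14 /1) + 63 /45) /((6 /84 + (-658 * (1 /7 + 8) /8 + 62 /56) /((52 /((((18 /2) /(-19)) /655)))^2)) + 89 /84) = 476080676169280 /19892531256277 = 23.93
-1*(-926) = 926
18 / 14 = 9 / 7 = 1.29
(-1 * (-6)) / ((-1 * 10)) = -3 / 5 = -0.60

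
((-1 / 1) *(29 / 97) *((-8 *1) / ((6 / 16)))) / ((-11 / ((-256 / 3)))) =475136 / 9603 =49.48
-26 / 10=-13 / 5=-2.60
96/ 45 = 32/ 15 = 2.13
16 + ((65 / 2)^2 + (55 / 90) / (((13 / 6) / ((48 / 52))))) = 725017 / 676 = 1072.51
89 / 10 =8.90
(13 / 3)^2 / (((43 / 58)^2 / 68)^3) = 2022932557645156352 / 56892267441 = 35557249.67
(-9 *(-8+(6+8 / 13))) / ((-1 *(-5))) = 162 / 65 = 2.49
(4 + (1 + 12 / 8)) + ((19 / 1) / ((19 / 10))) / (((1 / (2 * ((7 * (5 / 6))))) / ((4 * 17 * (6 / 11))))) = 95343 / 22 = 4333.77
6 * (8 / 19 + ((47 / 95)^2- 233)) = -1394.01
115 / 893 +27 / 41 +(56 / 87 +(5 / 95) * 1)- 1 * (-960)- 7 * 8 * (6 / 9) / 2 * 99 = -886.52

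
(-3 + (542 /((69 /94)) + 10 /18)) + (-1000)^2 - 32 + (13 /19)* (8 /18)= 1311923254 /1311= 1000704.24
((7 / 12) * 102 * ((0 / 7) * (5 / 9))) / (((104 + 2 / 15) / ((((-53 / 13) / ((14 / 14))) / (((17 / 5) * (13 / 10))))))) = 0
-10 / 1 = -10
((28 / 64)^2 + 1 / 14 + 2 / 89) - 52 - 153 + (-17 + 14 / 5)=-174571333 / 797440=-218.91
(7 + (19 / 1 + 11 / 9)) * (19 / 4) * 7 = 32585 / 36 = 905.14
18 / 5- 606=-3012 / 5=-602.40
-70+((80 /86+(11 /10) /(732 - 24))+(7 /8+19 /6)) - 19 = -4263507 /50740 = -84.03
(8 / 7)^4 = 4096 / 2401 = 1.71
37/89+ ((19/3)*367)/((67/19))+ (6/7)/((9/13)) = 660.79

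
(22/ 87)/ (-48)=-0.01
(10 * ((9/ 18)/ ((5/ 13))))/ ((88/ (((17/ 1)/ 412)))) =221/ 36256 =0.01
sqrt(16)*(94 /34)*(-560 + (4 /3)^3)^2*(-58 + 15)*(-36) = 7330025885696 /1377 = 5323185102.18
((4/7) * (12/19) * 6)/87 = 96/3857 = 0.02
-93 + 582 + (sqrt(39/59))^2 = 489.66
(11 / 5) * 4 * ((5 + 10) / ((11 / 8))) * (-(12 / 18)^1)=-64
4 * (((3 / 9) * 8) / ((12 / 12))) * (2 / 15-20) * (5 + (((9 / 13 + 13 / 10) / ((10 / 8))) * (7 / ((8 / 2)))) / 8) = -5525516 / 4875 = -1133.44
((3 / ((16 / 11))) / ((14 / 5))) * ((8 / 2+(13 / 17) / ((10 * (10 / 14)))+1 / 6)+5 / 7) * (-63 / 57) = -734547 / 180880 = -4.06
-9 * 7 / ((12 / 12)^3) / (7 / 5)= -45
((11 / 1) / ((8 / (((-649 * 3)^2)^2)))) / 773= 158072561619291 / 6184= 25561539718.51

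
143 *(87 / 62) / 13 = 957 / 62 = 15.44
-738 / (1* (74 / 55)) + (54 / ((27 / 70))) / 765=-3104099 / 5661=-548.33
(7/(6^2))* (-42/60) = -49/360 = -0.14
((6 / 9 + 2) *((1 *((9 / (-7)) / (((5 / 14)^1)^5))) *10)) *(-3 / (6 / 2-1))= 5531904 / 625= 8851.05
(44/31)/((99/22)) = 88/279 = 0.32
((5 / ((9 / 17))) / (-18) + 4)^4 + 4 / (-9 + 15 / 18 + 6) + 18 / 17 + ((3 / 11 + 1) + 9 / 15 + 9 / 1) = 1305637095254123 / 8371726300080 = 155.96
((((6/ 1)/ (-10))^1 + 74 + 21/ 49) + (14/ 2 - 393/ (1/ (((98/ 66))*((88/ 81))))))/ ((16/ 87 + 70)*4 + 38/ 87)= -45476959/ 23116590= -1.97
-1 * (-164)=164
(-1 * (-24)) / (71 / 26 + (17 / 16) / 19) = 31616 / 3671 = 8.61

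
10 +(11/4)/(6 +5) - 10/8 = 9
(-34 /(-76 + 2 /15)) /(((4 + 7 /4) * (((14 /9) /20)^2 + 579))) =0.00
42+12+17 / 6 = 341 / 6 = 56.83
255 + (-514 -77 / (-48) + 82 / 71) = -873269 / 3408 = -256.24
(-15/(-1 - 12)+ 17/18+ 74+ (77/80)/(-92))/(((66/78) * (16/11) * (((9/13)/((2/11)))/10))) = 851769763/5246208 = 162.36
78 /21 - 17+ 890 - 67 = 5668 /7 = 809.71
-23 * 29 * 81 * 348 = -18801396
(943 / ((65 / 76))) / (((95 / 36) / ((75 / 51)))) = 135792 / 221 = 614.44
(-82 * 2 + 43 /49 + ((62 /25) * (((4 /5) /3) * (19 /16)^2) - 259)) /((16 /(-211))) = 52256184251 /9408000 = 5554.44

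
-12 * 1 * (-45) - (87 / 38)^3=28972377 / 54872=528.00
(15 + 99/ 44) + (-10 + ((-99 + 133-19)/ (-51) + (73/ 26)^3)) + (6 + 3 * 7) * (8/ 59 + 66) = 31991739777/ 17628728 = 1814.75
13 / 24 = 0.54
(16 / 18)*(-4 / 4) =-8 / 9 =-0.89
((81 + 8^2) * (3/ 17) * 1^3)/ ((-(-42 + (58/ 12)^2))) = 15660/ 11407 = 1.37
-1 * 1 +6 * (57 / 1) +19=360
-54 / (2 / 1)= -27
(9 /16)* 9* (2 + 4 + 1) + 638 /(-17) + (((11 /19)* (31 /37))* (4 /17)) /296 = -870443 /416176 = -2.09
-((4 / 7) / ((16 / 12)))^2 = -9 / 49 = -0.18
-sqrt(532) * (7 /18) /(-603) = 7 * sqrt(133) /5427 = 0.01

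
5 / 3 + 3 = 14 / 3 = 4.67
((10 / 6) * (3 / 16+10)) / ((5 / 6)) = 163 / 8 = 20.38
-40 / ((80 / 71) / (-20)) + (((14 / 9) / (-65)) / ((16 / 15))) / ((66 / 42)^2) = 26803577 / 37752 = 709.99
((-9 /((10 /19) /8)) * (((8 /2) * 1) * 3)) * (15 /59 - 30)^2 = -5056169040 /3481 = -1452504.75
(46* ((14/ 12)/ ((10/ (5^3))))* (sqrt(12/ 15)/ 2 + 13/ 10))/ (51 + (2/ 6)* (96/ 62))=24955* sqrt(5)/ 9582 + 324415/ 19164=22.75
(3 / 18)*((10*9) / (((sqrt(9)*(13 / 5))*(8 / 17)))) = 425 / 104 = 4.09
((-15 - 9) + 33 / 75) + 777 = 18836 / 25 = 753.44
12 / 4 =3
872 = 872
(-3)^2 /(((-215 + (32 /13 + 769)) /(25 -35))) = -0.16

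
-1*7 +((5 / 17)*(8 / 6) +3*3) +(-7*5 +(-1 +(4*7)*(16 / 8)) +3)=1295 / 51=25.39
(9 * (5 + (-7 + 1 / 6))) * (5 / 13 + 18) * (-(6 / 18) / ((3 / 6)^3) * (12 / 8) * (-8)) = -126192 / 13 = -9707.08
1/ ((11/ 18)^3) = 5832/ 1331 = 4.38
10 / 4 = 5 / 2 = 2.50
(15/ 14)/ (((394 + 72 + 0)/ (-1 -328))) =-705/ 932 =-0.76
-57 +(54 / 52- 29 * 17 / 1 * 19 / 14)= -65978 / 91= -725.03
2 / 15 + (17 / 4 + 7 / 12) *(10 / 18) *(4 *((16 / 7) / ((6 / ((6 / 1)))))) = 23326 / 945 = 24.68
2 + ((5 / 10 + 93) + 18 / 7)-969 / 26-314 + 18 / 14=-22924 / 91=-251.91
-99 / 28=-3.54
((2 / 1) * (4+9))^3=17576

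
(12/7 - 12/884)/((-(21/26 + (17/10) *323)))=-13155/4253536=-0.00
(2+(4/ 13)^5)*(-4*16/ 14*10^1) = -91.55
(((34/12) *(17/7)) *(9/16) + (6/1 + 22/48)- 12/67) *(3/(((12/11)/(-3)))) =-5026813/60032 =-83.74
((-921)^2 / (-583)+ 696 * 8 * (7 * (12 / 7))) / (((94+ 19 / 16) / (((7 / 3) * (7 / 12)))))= 829852828 / 887909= 934.61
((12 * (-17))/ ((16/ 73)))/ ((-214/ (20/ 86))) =18615/ 18404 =1.01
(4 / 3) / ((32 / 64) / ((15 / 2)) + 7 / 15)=5 / 2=2.50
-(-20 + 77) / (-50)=57 / 50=1.14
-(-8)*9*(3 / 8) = 27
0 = 0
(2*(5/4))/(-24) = -5/48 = -0.10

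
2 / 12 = 1 / 6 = 0.17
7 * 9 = 63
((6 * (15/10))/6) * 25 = 75/2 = 37.50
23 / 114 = 0.20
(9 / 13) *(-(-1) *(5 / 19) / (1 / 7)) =315 / 247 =1.28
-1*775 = -775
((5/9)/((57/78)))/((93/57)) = 0.47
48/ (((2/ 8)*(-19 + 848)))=192/ 829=0.23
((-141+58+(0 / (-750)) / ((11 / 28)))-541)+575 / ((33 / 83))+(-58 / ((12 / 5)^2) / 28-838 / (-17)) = 328415305 / 376992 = 871.15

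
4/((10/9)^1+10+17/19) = 684/2053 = 0.33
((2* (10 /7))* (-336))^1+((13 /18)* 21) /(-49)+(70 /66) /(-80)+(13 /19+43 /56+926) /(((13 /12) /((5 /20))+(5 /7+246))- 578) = -14512344173 /15067437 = -963.16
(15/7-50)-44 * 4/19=-7597/133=-57.12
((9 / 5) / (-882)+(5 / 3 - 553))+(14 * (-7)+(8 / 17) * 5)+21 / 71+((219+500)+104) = 312830999 / 1774290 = 176.31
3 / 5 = 0.60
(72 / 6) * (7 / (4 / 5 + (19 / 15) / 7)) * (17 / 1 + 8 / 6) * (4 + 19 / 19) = 808500 / 103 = 7849.51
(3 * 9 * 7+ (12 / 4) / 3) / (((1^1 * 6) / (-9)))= -285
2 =2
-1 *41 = -41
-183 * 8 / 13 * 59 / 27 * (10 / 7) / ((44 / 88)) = -575840 / 819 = -703.10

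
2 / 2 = 1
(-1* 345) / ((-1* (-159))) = -2.17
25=25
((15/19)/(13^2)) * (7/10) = 21/6422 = 0.00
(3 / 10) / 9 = 1 / 30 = 0.03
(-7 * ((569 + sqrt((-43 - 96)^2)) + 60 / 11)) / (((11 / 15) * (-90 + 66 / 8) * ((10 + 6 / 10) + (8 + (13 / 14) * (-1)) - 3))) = 705600 / 124267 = 5.68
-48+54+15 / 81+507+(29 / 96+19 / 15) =2223737 / 4320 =514.75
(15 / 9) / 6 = 5 / 18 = 0.28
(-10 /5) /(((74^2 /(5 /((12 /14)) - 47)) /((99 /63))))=0.02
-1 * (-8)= 8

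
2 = 2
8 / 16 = 0.50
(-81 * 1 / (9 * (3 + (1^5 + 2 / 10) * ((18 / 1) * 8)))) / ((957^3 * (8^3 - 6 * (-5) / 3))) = -5 / 44684065728126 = -0.00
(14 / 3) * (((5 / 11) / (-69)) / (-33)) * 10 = 700 / 75141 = 0.01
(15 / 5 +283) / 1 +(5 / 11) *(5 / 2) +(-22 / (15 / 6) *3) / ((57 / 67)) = 256.10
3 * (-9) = -27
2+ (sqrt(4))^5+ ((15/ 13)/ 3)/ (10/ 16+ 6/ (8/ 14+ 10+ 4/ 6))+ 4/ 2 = 258356/ 7111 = 36.33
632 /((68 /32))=5056 /17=297.41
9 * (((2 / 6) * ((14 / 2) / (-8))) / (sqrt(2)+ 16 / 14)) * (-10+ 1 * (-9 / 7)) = -1659 / 34+ 11613 * sqrt(2) / 272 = 11.59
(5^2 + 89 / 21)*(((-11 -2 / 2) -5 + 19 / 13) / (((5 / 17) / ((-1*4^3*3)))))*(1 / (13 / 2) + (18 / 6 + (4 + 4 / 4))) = 14303901184 / 5915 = 2418241.96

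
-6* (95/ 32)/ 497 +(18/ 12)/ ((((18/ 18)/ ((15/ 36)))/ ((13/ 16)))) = 0.47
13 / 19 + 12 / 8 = 83 / 38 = 2.18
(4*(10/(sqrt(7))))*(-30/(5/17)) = -4080*sqrt(7)/7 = -1542.10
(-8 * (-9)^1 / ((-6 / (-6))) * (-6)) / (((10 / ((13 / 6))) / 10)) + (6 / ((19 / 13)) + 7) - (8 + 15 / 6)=-35545 / 38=-935.39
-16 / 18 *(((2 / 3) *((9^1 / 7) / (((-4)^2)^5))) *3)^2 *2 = -9 / 841813590016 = -0.00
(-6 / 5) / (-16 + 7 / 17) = 102 / 1325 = 0.08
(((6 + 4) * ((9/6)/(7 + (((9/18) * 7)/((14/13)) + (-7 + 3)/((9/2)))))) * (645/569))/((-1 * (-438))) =58050/13997969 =0.00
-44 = -44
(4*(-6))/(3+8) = -24/11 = -2.18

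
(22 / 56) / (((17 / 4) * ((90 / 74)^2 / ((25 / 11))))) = 1369 / 9639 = 0.14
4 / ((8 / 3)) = 3 / 2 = 1.50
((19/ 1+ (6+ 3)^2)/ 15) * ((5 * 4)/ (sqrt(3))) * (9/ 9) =400 * sqrt(3)/ 9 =76.98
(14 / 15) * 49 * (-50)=-6860 / 3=-2286.67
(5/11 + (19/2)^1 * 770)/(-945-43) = -3095/418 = -7.40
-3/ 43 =-0.07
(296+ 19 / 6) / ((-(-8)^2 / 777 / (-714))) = 165971085 / 64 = 2593298.20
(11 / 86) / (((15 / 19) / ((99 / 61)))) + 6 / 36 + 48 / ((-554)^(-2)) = 579629297863 / 39345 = 14731968.43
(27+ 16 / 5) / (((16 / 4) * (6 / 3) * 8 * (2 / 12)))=453 / 160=2.83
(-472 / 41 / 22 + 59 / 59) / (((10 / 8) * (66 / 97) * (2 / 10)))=41710 / 14883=2.80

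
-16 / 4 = -4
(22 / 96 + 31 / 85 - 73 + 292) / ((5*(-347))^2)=895943 / 12281718000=0.00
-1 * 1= -1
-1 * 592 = -592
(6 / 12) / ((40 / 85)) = 17 / 16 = 1.06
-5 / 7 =-0.71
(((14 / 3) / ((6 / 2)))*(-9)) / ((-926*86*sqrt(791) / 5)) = 5*sqrt(791) / 4499434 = 0.00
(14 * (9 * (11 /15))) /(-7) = -66 /5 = -13.20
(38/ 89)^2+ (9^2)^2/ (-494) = -51256345/ 3912974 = -13.10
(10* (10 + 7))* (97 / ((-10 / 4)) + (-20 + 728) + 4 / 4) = 113934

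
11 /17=0.65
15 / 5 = 3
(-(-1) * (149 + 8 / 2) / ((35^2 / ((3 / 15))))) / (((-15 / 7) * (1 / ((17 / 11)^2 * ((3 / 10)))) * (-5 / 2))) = 44217 / 13234375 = 0.00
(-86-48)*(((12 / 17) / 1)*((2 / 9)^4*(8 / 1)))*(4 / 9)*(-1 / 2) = 137216 / 334611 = 0.41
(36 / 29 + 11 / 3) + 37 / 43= 21580 / 3741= 5.77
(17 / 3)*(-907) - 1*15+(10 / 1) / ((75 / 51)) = -77218 / 15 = -5147.87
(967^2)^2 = 874391437921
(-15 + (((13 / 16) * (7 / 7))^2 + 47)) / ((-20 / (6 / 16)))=-25083 / 40960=-0.61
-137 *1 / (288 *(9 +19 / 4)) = -137 / 3960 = -0.03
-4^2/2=-8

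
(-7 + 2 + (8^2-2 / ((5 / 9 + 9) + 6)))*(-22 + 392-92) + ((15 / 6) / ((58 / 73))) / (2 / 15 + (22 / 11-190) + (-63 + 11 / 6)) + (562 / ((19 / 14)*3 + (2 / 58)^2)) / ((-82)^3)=16366.24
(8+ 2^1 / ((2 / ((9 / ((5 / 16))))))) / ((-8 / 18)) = -414 / 5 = -82.80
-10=-10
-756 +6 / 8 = -3021 / 4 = -755.25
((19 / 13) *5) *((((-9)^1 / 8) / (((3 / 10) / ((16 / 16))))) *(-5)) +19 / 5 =36613 / 260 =140.82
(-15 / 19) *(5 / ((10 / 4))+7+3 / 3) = -150 / 19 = -7.89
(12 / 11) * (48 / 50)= 288 / 275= 1.05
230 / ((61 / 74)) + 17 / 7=120177 / 427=281.44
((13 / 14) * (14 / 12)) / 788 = 13 / 9456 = 0.00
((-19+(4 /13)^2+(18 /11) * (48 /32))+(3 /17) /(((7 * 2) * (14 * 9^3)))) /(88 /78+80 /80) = -24761509573 /3203348148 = -7.73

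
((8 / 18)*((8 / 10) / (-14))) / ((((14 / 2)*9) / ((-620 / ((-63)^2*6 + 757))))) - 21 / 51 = -682639229 / 1657879083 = -0.41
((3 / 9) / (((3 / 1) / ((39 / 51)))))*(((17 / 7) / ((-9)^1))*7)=-13 / 81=-0.16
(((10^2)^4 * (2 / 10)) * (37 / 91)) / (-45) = -148000000 / 819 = -180708.18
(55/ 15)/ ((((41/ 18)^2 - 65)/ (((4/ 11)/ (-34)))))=216/ 329443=0.00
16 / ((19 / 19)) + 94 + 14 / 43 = 4744 / 43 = 110.33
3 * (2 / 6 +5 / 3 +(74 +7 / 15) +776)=12787 / 5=2557.40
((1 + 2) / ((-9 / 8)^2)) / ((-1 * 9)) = -0.26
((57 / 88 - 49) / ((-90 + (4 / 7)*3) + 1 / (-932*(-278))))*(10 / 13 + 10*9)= 1138283218100 / 22897348903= 49.71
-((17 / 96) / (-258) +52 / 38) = -643645 / 470592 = -1.37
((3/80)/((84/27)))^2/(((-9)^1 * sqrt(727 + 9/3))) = -81 * sqrt(730)/3662848000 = -0.00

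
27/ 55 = 0.49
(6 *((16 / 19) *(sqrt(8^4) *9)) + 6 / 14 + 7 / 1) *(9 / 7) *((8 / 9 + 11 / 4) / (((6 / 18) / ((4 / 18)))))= 25417930 / 2793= 9100.58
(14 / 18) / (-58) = -7 / 522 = -0.01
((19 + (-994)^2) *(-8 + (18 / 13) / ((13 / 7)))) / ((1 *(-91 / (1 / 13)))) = 1211355430 / 199927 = 6058.99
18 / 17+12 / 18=88 / 51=1.73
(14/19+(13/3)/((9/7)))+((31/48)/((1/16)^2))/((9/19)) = 181163/513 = 353.14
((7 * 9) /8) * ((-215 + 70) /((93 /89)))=-271005 /248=-1092.76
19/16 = 1.19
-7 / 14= -1 / 2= -0.50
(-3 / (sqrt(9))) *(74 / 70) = -37 / 35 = -1.06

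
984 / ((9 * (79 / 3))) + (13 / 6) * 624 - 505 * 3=-12549 / 79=-158.85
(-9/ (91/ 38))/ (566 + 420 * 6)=-171/ 140413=-0.00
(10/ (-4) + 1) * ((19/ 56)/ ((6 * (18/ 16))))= -19/ 252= -0.08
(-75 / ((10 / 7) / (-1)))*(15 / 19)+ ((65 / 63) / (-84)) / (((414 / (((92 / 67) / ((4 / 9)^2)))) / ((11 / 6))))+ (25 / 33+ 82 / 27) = 53641250351 / 1185662016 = 45.24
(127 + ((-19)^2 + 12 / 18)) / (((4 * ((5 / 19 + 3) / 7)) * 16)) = 97489 / 5952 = 16.38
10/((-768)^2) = 0.00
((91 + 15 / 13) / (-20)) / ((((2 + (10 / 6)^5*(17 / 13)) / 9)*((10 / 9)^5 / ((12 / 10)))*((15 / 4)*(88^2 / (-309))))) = 0.02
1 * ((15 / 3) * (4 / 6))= 10 / 3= 3.33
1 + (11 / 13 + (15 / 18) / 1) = 209 / 78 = 2.68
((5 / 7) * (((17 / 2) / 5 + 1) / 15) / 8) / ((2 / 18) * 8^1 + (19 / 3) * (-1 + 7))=81 / 196000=0.00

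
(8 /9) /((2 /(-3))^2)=2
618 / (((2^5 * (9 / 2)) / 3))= 103 / 8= 12.88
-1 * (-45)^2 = -2025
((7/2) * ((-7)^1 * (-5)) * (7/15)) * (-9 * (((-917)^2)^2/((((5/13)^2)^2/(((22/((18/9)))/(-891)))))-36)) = 6926994965422899283/33750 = 205244295271789.61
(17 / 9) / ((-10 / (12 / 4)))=-17 / 30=-0.57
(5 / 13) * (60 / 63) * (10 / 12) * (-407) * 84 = -407000 / 39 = -10435.90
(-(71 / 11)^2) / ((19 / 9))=-45369 / 2299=-19.73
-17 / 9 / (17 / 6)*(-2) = 4 / 3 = 1.33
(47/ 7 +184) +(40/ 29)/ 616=425870/ 2233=190.72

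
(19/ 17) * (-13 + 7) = -114/ 17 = -6.71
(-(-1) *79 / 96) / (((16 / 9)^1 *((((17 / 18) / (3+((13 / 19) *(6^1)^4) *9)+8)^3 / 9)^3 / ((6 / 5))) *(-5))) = -17076407274352824019290631531799321926885113129844469187535038 / 28303948780753715194477270980808124235212164970701517720931766756475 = -0.00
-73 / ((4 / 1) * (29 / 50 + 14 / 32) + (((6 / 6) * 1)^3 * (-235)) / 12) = 10950 / 2327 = 4.71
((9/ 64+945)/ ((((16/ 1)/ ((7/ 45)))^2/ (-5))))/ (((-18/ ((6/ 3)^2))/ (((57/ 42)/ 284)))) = 893893/ 1884487680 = 0.00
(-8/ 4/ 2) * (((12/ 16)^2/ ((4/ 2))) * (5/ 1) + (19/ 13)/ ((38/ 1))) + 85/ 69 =-6109/ 28704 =-0.21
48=48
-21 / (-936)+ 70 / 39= 189 / 104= 1.82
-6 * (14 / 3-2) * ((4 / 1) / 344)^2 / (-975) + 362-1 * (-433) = 1433206129 / 1802775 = 795.00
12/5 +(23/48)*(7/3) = 2533/720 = 3.52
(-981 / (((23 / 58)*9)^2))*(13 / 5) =-4766788 / 23805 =-200.24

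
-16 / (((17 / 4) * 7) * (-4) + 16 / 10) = 80 / 587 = 0.14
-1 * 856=-856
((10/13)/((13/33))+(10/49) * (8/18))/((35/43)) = 1309694/521703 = 2.51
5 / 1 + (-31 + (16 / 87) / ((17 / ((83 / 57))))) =-2190550 / 84303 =-25.98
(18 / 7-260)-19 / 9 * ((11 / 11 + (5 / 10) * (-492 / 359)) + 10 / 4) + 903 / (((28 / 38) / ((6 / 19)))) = 5592241 / 45234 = 123.63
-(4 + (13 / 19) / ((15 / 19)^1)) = -73 / 15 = -4.87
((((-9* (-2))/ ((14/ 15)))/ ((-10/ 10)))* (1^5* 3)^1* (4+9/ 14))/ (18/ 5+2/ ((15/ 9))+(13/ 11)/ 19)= -27509625/ 497938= -55.25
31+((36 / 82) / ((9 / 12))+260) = 11955 / 41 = 291.59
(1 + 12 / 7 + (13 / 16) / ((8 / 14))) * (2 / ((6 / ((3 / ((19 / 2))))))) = 0.44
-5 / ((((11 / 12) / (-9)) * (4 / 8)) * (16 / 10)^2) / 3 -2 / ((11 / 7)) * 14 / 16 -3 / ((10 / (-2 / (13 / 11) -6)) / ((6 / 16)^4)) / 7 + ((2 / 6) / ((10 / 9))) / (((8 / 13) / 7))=154670729 / 10250240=15.09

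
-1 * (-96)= 96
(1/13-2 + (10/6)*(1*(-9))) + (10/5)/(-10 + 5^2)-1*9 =-5029/195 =-25.79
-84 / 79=-1.06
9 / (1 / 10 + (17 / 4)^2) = 720 / 1453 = 0.50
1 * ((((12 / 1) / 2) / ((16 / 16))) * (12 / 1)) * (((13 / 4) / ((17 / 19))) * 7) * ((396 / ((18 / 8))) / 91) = 60192 / 17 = 3540.71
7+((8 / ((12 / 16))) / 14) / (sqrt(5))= 16 *sqrt(5) / 105+7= 7.34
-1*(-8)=8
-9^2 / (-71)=81 / 71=1.14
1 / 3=0.33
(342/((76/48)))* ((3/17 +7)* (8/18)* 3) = 35136/17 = 2066.82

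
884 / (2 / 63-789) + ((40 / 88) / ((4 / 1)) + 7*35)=533617977 / 2187020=243.99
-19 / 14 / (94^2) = -19 / 123704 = -0.00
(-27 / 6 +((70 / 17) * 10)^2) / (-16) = -977399 / 9248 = -105.69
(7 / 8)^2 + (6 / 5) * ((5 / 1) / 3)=177 / 64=2.77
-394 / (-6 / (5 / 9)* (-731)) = -985 / 19737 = -0.05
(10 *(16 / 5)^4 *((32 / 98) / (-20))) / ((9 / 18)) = -34.24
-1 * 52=-52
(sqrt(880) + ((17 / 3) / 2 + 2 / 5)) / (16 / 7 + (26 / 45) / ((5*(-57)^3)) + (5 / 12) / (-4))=15089525640 / 10180982263 + 18667454400*sqrt(55) / 10180982263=15.08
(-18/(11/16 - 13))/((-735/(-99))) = 9504/48265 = 0.20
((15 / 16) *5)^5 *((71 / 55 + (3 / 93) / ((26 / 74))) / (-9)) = -202025390625 / 581042176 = -347.69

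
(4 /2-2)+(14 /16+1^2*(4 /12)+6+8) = 15.21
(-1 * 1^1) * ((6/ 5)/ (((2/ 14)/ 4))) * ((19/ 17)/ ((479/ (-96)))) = 7.53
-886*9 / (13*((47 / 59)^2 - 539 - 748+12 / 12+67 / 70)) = 647674860 / 1356210973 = 0.48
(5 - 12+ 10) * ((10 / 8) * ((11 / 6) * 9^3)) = 40095 / 8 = 5011.88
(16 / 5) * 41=656 / 5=131.20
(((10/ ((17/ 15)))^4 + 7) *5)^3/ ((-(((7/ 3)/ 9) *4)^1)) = -26935657150857.56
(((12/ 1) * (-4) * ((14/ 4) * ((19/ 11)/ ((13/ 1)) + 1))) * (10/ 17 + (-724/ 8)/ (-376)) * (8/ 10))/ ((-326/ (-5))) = -36050994/ 18623891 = -1.94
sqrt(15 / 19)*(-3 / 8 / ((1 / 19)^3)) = -1083*sqrt(285) / 8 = -2285.39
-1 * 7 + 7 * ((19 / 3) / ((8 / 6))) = 105 / 4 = 26.25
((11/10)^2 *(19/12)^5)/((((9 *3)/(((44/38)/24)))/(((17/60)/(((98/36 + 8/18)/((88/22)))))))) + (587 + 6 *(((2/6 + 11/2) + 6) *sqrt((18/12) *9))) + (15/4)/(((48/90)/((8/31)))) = 213 *sqrt(6)/2 + 367906220180383/624817152000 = 849.69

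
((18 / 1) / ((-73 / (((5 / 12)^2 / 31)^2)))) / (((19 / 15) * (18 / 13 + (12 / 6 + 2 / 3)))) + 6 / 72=6739055917 / 80870133504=0.08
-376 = -376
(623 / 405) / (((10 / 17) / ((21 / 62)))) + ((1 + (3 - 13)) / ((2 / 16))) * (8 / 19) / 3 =-14661797 / 1590300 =-9.22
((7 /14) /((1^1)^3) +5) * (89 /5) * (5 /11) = 89 /2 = 44.50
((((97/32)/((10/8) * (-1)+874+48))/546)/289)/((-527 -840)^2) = 97/8687988161112624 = 0.00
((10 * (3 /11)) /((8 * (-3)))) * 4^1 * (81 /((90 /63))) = -567 /22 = -25.77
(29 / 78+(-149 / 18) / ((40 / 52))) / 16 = -24311 / 37440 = -0.65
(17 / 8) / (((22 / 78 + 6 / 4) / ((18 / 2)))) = 5967 / 556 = 10.73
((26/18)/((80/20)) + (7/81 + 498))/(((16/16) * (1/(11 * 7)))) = 38380.46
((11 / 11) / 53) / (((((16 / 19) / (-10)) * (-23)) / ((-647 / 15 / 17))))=-0.02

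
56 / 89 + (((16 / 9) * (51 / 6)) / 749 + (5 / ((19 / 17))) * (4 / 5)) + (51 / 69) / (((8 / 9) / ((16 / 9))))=1496142490 / 262177713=5.71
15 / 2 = 7.50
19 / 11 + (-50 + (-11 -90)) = -149.27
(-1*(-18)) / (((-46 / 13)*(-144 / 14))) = 91 / 184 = 0.49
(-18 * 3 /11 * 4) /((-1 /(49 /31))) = 10584 /341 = 31.04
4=4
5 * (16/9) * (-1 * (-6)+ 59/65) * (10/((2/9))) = 35920/13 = 2763.08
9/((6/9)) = 27/2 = 13.50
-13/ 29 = -0.45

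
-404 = -404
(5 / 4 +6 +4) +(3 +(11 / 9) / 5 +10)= 4409 / 180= 24.49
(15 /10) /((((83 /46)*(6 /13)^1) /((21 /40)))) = 6279 /6640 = 0.95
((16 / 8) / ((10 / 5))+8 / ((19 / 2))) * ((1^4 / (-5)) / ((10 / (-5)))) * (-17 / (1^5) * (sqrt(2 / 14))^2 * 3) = -51 / 38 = -1.34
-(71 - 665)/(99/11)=66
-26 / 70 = -13 / 35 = -0.37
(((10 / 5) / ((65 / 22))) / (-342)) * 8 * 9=-176 / 1235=-0.14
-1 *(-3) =3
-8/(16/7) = -7/2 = -3.50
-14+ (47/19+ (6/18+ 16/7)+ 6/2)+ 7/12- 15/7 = -11917/1596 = -7.47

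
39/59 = 0.66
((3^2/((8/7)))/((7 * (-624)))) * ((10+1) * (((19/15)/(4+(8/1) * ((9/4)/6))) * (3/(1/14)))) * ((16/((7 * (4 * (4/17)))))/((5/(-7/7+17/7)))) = -10659/101920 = -0.10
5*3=15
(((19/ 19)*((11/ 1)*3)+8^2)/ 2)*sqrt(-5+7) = 97*sqrt(2)/ 2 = 68.59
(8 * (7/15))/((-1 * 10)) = -28/75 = -0.37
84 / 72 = 7 / 6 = 1.17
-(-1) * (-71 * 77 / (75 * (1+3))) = -5467 / 300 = -18.22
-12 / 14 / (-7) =6 / 49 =0.12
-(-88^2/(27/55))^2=-181407846400/729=-248844782.44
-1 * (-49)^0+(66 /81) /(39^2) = -41045 /41067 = -1.00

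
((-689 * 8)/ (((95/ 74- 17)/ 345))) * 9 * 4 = 5065968960/ 1163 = 4355949.23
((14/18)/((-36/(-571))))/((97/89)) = 11.32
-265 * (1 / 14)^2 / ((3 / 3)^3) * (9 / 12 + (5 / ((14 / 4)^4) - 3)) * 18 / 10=10154853 / 1882384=5.39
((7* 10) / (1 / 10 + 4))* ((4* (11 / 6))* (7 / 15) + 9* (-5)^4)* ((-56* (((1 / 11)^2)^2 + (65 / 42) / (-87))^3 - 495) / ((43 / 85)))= -582750766857869742360874238403200 / 6197643706529684320850169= -94027794.18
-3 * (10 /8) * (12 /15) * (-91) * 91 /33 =8281 /11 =752.82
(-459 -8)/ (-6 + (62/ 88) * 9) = -20548/ 15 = -1369.87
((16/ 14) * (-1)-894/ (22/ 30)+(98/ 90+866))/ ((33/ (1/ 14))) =-1223647/ 1600830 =-0.76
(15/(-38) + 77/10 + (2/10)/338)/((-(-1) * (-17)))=-234591/545870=-0.43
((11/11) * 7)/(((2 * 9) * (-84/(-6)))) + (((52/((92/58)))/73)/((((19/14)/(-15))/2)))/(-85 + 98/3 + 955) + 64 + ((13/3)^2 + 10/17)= 1102099559029/13217349924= 83.38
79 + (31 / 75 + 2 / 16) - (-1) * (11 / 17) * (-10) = 73.07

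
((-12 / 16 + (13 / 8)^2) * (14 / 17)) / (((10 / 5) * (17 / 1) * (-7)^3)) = -121 / 906304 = -0.00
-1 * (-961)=961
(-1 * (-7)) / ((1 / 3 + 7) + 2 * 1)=3 / 4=0.75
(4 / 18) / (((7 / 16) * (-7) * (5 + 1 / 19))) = -19 / 1323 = -0.01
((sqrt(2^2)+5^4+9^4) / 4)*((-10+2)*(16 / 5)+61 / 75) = -1113541 / 25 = -44541.64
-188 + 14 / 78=-7325 / 39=-187.82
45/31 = 1.45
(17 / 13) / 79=17 / 1027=0.02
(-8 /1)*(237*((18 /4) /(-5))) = 8532 /5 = 1706.40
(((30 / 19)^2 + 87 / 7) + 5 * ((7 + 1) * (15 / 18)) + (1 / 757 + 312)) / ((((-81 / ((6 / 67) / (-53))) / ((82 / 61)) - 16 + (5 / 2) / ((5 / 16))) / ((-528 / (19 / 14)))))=-119349463920896 / 30360122329655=-3.93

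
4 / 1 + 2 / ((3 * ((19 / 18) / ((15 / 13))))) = 1168 / 247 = 4.73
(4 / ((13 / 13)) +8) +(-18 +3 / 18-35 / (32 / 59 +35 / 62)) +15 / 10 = -436727 / 12147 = -35.95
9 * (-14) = -126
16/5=3.20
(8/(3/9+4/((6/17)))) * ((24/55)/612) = 16/32725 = 0.00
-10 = -10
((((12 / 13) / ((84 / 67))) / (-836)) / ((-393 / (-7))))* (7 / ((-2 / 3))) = 469 / 2847416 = 0.00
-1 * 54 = -54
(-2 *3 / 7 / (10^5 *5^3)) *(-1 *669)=2007 / 43750000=0.00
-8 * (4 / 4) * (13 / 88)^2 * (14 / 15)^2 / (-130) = 0.00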